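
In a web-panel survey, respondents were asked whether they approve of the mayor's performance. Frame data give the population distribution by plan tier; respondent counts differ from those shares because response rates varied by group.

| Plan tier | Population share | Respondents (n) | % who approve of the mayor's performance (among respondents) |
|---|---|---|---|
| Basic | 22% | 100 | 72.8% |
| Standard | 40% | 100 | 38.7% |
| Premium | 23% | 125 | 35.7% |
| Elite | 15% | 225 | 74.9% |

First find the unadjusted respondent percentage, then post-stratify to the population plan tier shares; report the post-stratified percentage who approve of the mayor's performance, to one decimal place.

50.9%

Unadjusted (pooled respondent) estimate weights by respondent counts:
  (100/550)×72.8 + (100/550)×38.7 + (125/550)×35.7 + (225/550)×74.9 = 59.0273%
Post-stratifying to population shares instead:
  0.22×72.8 + 0.4×38.7 + 0.23×35.7 + 0.15×74.9 = 50.942%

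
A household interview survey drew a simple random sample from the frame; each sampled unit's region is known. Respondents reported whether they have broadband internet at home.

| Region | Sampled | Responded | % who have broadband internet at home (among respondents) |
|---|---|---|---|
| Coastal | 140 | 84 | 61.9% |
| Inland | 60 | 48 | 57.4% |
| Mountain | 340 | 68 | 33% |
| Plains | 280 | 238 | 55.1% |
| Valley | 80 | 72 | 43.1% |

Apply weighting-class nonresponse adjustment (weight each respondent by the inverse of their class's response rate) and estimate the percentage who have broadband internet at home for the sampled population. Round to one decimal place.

46.9%

Class response rates: Coastal 84/140 = 60%, Inland 48/60 = 80%, Mountain 68/340 = 20%, Plains 238/280 = 85%, Valley 72/80 = 90%.
Weighting each respondent by the inverse class response rate inflates each class back to its sampled size, so the class weight is n_sampled:
  Coastal: 140 × 61.9 = 8666
  Inland: 60 × 57.4 = 3444
  Mountain: 340 × 33 = 11,220
  Plains: 280 × 55.1 = 15,428
  Valley: 80 × 43.1 = 3448
Adjusted estimate = 42,206 / 900 = 46.8956 → 46.9%.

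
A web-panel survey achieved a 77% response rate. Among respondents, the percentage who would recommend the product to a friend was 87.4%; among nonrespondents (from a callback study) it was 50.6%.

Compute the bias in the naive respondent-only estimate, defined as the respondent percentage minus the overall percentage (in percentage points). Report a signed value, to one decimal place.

Nonresponse fraction = 1 − 0.77 = 0.23.
Bias = (nonresponse fraction) × (respondent percentage − nonrespondent percentage)
     = 0.23 × (87.4 − 50.6) = 0.23 × 36.8 = 8.464.

+8.5 percentage points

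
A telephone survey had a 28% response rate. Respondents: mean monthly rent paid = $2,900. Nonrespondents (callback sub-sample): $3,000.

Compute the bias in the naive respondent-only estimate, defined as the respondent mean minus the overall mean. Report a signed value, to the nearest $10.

-$70

Nonresponse fraction = 1 − 0.28 = 0.72.
Bias = (nonresponse fraction) × (respondent mean − nonrespondent mean)
     = 0.72 × (2900 − 3000) = 0.72 × -100 = -72.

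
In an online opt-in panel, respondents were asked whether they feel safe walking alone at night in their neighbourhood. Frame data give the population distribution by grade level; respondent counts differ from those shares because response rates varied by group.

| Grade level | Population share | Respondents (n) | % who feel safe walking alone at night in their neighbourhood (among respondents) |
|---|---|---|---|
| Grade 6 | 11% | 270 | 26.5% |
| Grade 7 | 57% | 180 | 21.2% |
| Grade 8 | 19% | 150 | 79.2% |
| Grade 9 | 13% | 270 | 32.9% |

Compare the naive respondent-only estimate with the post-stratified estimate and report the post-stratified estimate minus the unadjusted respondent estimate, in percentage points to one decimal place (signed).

Unadjusted (pooled respondent) estimate weights by respondent counts:
  (270/870)×26.5 + (180/870)×21.2 + (150/870)×79.2 + (270/870)×32.9 = 36.4759%
Reweighting by population grade level shares:
  0.11×26.5 + 0.57×21.2 + 0.19×79.2 + 0.13×32.9 = 34.324%
Difference = 34.324 − 36.4759 = -2.1519 pp.

-2.2 percentage points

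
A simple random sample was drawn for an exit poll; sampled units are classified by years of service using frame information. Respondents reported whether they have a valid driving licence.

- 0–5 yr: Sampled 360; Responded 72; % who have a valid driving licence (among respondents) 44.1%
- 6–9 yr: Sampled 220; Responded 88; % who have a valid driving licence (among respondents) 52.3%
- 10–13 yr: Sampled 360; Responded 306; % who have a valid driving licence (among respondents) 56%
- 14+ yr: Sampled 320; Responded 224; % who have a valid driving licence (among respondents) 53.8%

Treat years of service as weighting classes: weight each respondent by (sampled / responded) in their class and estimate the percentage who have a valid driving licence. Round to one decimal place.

51.4%

Class response rates: 0–5 yr 72/360 = 20%, 6–9 yr 88/220 = 40%, 10–13 yr 306/360 = 85%, 14+ yr 224/320 = 70%.
Inverse-response-rate weighting restores each class to its sampled count, so class totals weight by n_sampled:
  0–5 yr: 360 × 44.1 = 15,876
  6–9 yr: 220 × 52.3 = 11,506
  10–13 yr: 360 × 56 = 20,160
  14+ yr: 320 × 53.8 = 17,216
Adjusted estimate = 64,758 / 1,260 = 51.3952 → 51.4%.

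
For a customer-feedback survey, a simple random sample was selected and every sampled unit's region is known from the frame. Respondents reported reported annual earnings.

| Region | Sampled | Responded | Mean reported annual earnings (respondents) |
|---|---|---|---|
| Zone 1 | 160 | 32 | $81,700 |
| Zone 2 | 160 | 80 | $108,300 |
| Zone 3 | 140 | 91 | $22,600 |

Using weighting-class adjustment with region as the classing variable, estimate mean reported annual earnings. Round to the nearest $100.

$73,000

Class response rates: Zone 1 32/160 = 20%, Zone 2 80/160 = 50%, Zone 3 91/140 = 65%.
Weighting each respondent by the inverse class response rate inflates each class back to its sampled size, so the class weight is n_sampled:
  Zone 1: 160 × 81,700 = 13,072,000
  Zone 2: 160 × 108,300 = 17,328,000
  Zone 3: 140 × 22,600 = 3,164,000
Adjusted estimate = 33,564,000 / 460 = 72965.2 → $73,000.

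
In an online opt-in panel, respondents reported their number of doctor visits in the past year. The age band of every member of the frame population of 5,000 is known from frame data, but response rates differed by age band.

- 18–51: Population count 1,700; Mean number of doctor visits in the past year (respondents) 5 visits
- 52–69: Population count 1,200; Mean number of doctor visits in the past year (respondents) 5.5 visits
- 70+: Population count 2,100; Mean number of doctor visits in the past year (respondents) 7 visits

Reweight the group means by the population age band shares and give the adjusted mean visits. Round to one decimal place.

Reweight to the known age band distribution:
  18–51: (1,700/5,000) × 5 = 1.7
  52–69: (1,200/5,000) × 5.5 = 1.32
  70+: (2,100/5,000) × 7 = 2.94
Post-stratified estimate = 5.96 → 6.0.

6.0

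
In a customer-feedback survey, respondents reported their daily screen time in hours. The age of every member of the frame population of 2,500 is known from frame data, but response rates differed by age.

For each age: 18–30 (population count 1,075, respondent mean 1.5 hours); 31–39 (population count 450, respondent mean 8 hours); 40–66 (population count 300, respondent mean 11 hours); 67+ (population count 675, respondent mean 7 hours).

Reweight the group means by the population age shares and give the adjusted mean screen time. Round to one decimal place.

5.3

Each cell contributes population-share × respondent value:
  18–30: (1,075/2,500) × 1.5 = 0.645
  31–39: (450/2,500) × 8 = 1.44
  40–66: (300/2,500) × 11 = 1.32
  67+: (675/2,500) × 7 = 1.89
Post-stratified estimate = 5.295 → 5.3.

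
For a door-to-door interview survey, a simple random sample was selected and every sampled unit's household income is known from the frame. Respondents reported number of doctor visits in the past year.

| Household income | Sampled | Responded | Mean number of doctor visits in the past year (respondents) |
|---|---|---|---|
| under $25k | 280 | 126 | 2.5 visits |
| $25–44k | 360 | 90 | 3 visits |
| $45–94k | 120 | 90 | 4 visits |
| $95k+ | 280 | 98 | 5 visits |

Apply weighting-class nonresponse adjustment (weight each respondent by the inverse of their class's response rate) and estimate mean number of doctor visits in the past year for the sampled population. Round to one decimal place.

Class response rates: under $25k 126/280 = 45%, $25–44k 90/360 = 25%, $45–94k 90/120 = 75%, $95k+ 98/280 = 35%.
Each respondent's weight = sampled/responded in their class; summing within a class gives n_sampled, so:
  under $25k: 280 × 2.5 = 700
  $25–44k: 360 × 3 = 1080
  $45–94k: 120 × 4 = 480
  $95k+: 280 × 5 = 1400
Adjusted estimate = 3660 / 1,040 = 3.51923 → 3.5.

3.5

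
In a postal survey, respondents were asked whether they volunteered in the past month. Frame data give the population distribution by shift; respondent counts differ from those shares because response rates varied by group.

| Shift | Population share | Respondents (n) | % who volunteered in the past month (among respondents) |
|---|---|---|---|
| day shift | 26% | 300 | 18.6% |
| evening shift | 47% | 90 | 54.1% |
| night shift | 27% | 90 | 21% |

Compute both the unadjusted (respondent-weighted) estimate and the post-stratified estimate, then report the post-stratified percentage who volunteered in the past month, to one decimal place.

Naive respondent-only estimate (weights = respondent counts):
  (300/480)×18.6 + (90/480)×54.1 + (90/480)×21 = 25.7063%
Post-stratifying to population shares instead:
  0.26×18.6 + 0.47×54.1 + 0.27×21 = 35.933%

35.9%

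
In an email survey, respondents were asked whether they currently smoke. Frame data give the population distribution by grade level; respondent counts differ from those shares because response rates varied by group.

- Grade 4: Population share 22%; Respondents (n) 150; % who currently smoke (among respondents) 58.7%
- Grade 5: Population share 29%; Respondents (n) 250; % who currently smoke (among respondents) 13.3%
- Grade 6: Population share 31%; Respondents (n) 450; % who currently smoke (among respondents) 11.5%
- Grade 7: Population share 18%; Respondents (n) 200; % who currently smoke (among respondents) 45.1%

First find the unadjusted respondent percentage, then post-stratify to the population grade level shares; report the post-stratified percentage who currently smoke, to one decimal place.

Naive respondent-only estimate (weights = respondent counts):
  (150/1050)×58.7 + (250/1050)×13.3 + (450/1050)×11.5 + (200/1050)×45.1 = 25.0714%
Reweighting by population grade level shares:
  0.22×58.7 + 0.29×13.3 + 0.31×11.5 + 0.18×45.1 = 28.454%

28.5%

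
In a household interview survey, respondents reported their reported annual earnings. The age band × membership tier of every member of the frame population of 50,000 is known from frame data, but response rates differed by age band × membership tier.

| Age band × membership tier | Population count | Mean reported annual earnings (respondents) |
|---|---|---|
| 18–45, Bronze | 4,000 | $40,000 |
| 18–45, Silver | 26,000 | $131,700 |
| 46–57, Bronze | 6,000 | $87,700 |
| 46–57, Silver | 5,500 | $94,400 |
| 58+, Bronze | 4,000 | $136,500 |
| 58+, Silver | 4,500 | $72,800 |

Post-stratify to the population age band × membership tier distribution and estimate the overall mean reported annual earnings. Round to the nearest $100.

$110,100

Weight each group's respondent value by its population share:
  18–45, Bronze: (4,000/50,000) × 40,000 = 3200
  18–45, Silver: (26,000/50,000) × 131,700 = 68,484
  46–57, Bronze: (6,000/50,000) × 87,700 = 10,524
  46–57, Silver: (5,500/50,000) × 94,400 = 10,384
  58+, Bronze: (4,000/50,000) × 136,500 = 10,920
  58+, Silver: (4,500/50,000) × 72,800 = 6552
Post-stratified estimate = 110,064 → $110,100.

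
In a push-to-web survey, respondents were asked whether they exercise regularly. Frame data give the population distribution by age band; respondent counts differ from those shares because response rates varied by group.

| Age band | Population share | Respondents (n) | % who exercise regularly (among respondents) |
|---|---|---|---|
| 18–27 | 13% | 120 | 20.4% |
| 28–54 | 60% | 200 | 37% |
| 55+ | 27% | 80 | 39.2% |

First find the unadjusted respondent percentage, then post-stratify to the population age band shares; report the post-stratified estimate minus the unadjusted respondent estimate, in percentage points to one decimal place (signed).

+3.0 percentage points

Without adjustment, the pooled respondent share is:
  (120/400)×20.4 + (200/400)×37 + (80/400)×39.2 = 32.46%
Reweighting by population age band shares:
  0.13×20.4 + 0.6×37 + 0.27×39.2 = 35.436%
Difference = 35.436 − 32.46 = 2.976 pp.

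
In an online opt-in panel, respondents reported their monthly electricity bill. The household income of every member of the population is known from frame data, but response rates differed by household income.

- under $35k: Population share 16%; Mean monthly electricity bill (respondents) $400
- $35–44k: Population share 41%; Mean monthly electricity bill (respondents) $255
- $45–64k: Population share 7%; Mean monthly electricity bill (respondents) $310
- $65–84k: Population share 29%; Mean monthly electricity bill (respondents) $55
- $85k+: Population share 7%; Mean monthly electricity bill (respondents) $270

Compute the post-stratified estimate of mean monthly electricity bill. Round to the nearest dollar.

$225

Weight each group's respondent value by its population share:
  under $35k: 0.16 × 400 = 64
  $35–44k: 0.41 × 255 = 104.55
  $45–64k: 0.07 × 310 = 21.7
  $65–84k: 0.29 × 55 = 15.95
  $85k+: 0.07 × 270 = 18.9
Post-stratified estimate = 225.1 → $225.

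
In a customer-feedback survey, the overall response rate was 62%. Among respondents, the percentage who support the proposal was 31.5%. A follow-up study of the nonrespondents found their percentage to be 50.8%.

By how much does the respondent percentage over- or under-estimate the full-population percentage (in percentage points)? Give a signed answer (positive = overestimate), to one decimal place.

Nonresponse fraction = 1 − 0.62 = 0.38.
Bias = (nonresponse fraction) × (respondent percentage − nonrespondent percentage)
     = 0.38 × (31.5 − 50.8) = 0.38 × -19.3 = -7.334.

-7.3 percentage points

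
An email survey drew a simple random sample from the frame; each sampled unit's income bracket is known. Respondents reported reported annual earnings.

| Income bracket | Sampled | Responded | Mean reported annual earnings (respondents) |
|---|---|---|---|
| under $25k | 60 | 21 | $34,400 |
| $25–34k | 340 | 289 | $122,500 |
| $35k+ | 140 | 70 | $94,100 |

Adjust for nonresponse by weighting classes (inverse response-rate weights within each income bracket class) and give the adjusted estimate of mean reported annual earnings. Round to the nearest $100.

$105,300

Class response rates: under $25k 21/60 = 35%, $25–34k 289/340 = 85%, $35k+ 70/140 = 50%.
Inverse-response-rate weighting restores each class to its sampled count, so class totals weight by n_sampled:
  under $25k: 60 × 34,400 = 2,064,000
  $25–34k: 340 × 122,500 = 41,650,000
  $35k+: 140 × 94,100 = 13,174,000
Adjusted estimate = 56,888,000 / 540 = 105348 → $105,300.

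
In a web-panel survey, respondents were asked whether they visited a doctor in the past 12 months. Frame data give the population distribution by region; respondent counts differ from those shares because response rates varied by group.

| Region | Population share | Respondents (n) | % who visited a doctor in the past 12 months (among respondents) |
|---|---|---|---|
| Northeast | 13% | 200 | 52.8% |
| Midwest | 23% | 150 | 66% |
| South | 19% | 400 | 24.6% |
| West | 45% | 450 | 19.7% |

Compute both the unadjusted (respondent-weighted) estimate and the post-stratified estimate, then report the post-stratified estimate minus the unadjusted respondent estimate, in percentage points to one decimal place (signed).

+2.9 percentage points

Without adjustment, the pooled respondent share is:
  (200/1200)×52.8 + (150/1200)×66 + (400/1200)×24.6 + (450/1200)×19.7 = 32.6375%
Post-stratified estimate weights by population shares:
  0.13×52.8 + 0.23×66 + 0.19×24.6 + 0.45×19.7 = 35.583%
Difference = 35.583 − 32.6375 = 2.9455 pp.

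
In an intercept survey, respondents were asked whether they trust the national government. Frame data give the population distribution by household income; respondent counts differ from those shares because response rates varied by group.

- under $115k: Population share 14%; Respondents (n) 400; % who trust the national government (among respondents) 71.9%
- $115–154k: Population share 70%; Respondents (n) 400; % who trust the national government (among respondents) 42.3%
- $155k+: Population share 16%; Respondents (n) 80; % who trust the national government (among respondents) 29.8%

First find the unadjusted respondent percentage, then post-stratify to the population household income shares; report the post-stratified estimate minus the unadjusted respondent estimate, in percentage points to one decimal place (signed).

-10.2 percentage points

Unadjusted (pooled respondent) estimate weights by respondent counts:
  (400/880)×71.9 + (400/880)×42.3 + (80/880)×29.8 = 54.6182%
Post-stratifying to population shares instead:
  0.14×71.9 + 0.7×42.3 + 0.16×29.8 = 44.444%
Difference = 44.444 − 54.6182 = -10.1742 pp.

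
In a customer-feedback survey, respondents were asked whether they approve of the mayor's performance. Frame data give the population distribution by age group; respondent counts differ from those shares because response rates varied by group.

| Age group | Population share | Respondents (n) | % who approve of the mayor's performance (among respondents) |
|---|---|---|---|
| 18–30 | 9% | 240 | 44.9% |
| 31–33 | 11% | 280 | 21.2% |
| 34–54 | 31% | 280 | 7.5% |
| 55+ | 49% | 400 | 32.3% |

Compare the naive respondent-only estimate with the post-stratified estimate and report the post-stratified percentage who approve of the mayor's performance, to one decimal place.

Unadjusted (pooled respondent) estimate weights by respondent counts:
  (240/1200)×44.9 + (280/1200)×21.2 + (280/1200)×7.5 + (400/1200)×32.3 = 26.4433%
Post-stratified estimate weights by population shares:
  0.09×44.9 + 0.11×21.2 + 0.31×7.5 + 0.49×32.3 = 24.525%

24.5%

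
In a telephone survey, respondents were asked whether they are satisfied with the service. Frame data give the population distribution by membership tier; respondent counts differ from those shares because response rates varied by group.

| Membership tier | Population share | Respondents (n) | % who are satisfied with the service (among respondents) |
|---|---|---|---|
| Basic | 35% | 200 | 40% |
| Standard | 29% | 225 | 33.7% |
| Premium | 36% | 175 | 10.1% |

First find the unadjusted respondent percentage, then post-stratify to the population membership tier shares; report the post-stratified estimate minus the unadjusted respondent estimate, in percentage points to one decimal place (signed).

-1.5 percentage points

Unadjusted (pooled respondent) estimate weights by respondent counts:
  (200/600)×40 + (225/600)×33.7 + (175/600)×10.1 = 28.9167%
Reweighting by population membership tier shares:
  0.35×40 + 0.29×33.7 + 0.36×10.1 = 27.409%
Difference = 27.409 − 28.9167 = -1.5077 pp.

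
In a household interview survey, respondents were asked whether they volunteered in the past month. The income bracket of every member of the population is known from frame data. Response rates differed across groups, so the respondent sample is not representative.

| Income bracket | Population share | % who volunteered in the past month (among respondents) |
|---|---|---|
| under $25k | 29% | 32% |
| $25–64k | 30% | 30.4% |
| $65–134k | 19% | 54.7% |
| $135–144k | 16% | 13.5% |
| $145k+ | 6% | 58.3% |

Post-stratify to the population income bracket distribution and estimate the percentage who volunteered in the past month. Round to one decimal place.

34.5%

Weight each group's respondent value by its population share:
  under $25k: 0.29 × 32 = 9.28
  $25–64k: 0.3 × 30.4 = 9.12
  $65–134k: 0.19 × 54.7 = 10.393
  $135–144k: 0.16 × 13.5 = 2.16
  $145k+: 0.06 × 58.3 = 3.498
Post-stratified estimate = 34.451 → 34.5%.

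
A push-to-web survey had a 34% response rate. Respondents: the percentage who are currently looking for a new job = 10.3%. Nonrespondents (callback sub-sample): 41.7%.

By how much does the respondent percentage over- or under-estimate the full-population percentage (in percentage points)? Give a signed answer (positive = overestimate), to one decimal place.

-20.7 percentage points

Nonresponse fraction = 1 − 0.34 = 0.66.
Bias = (nonresponse fraction) × (respondent percentage − nonrespondent percentage)
     = 0.66 × (10.3 − 41.7) = 0.66 × -31.4 = -20.724.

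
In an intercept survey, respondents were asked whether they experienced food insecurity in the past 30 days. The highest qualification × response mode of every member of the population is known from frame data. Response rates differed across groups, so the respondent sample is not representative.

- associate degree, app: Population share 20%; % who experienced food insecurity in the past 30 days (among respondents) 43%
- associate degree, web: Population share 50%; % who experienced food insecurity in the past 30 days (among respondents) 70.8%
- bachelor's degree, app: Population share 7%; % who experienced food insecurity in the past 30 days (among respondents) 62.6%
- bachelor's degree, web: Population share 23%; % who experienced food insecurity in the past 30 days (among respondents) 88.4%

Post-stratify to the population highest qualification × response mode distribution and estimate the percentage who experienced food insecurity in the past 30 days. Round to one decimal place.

68.7%

Post-stratification weights by population share, not respondent share:
  associate degree, app: 0.2 × 43 = 8.6
  associate degree, web: 0.5 × 70.8 = 35.4
  bachelor's degree, app: 0.07 × 62.6 = 4.382
  bachelor's degree, web: 0.23 × 88.4 = 20.332
Post-stratified estimate = 68.714 → 68.7%.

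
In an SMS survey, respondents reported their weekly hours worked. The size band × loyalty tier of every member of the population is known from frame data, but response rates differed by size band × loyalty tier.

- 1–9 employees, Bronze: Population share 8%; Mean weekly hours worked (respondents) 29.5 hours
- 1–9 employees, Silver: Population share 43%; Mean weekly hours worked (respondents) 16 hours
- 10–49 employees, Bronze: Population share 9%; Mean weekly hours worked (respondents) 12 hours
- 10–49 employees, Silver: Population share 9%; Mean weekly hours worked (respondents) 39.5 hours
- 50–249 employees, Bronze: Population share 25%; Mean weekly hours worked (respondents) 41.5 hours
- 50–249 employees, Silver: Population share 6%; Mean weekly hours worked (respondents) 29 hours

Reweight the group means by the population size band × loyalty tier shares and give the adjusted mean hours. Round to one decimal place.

Weight each group's respondent value by its population share:
  1–9 employees, Bronze: 0.08 × 29.5 = 2.36
  1–9 employees, Silver: 0.43 × 16 = 6.88
  10–49 employees, Bronze: 0.09 × 12 = 1.08
  10–49 employees, Silver: 0.09 × 39.5 = 3.555
  50–249 employees, Bronze: 0.25 × 41.5 = 10.375
  50–249 employees, Silver: 0.06 × 29 = 1.74
Post-stratified estimate = 25.99 → 26.0.

26.0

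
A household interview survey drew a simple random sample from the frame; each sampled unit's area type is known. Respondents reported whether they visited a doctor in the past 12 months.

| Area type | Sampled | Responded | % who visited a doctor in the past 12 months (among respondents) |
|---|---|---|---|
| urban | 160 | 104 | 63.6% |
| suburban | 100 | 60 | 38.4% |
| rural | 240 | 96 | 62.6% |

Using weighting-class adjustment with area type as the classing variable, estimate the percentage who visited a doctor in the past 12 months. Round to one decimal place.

58.1%

Response rates by class: urban 104/160 = 65%, suburban 60/100 = 60%, rural 96/240 = 40%.
Inverse-response-rate weighting restores each class to its sampled count, so class totals weight by n_sampled:
  urban: 160 × 63.6 = 10,176
  suburban: 100 × 38.4 = 3840
  rural: 240 × 62.6 = 15,024
Adjusted estimate = 29,040 / 500 = 58.08 → 58.1%.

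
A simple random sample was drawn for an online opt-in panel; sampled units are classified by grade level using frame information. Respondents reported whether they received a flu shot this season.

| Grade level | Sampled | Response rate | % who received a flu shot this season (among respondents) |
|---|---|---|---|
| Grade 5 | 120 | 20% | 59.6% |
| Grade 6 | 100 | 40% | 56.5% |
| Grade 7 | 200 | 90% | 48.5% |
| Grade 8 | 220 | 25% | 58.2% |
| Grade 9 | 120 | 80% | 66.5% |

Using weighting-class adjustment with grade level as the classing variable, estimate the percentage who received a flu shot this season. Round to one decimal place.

57.0%

Inverse-response-rate weighting restores each class to its sampled count, so class totals weight by n_sampled:
  Grade 5: 120 × 59.6 = 7152
  Grade 6: 100 × 56.5 = 5650
  Grade 7: 200 × 48.5 = 9700
  Grade 8: 220 × 58.2 = 12,804
  Grade 9: 120 × 66.5 = 7980
Adjusted estimate = 43,286 / 760 = 56.9553 → 57.0%.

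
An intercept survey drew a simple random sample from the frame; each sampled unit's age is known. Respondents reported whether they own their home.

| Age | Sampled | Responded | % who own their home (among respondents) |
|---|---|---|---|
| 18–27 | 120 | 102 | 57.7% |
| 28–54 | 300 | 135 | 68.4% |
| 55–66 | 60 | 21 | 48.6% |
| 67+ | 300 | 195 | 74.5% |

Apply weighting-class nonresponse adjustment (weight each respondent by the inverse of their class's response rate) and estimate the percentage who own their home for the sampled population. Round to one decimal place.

67.6%

Response rates by class: 18–27 102/120 = 85%, 28–54 135/300 = 45%, 55–66 21/60 = 35%, 67+ 195/300 = 65%.
With weight = n_sampled/n_responded per class, the weighted class total is n_sampled:
  18–27: 120 × 57.7 = 6924
  28–54: 300 × 68.4 = 20,520
  55–66: 60 × 48.6 = 2916
  67+: 300 × 74.5 = 22,350
Adjusted estimate = 52,710 / 780 = 67.5769 → 67.6%.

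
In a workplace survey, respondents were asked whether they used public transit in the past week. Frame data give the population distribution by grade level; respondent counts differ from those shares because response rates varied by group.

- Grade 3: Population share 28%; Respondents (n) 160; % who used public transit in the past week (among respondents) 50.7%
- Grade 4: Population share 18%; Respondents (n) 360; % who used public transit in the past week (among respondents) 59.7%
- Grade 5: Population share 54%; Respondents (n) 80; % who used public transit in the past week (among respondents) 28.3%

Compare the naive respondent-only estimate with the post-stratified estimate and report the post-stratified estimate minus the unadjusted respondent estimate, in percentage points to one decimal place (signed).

-12.9 percentage points

Without adjustment, the pooled respondent share is:
  (160/600)×50.7 + (360/600)×59.7 + (80/600)×28.3 = 53.1133%
Post-stratifying to population shares instead:
  0.28×50.7 + 0.18×59.7 + 0.54×28.3 = 40.224%
Difference = 40.224 − 53.1133 = -12.8893 pp.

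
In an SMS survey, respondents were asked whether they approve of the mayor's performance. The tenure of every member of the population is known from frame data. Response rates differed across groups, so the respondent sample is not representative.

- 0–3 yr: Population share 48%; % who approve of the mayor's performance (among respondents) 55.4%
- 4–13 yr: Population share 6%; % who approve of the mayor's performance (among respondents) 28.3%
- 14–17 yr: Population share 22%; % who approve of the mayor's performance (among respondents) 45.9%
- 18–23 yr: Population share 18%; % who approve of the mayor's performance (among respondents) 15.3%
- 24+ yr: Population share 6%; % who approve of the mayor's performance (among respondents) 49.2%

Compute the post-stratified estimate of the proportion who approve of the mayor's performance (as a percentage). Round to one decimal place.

Post-stratification weights by population share, not respondent share:
  0–3 yr: 0.48 × 55.4 = 26.592
  4–13 yr: 0.06 × 28.3 = 1.698
  14–17 yr: 0.22 × 45.9 = 10.098
  18–23 yr: 0.18 × 15.3 = 2.754
  24+ yr: 0.06 × 49.2 = 2.952
Post-stratified estimate = 44.094 → 44.1%.

44.1%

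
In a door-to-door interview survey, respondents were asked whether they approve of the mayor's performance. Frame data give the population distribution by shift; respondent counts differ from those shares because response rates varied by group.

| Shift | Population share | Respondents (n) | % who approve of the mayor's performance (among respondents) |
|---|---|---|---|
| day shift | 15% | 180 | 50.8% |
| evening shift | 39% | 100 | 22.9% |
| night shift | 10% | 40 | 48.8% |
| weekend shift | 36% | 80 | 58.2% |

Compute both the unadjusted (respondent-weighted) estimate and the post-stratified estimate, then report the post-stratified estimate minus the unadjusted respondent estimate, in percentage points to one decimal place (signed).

Unadjusted (pooled respondent) estimate weights by respondent counts:
  (180/400)×50.8 + (100/400)×22.9 + (40/400)×48.8 + (80/400)×58.2 = 45.105%
Post-stratifying to population shares instead:
  0.15×50.8 + 0.39×22.9 + 0.1×48.8 + 0.36×58.2 = 42.383%
Difference = 42.383 − 45.105 = -2.722 pp.

-2.7 percentage points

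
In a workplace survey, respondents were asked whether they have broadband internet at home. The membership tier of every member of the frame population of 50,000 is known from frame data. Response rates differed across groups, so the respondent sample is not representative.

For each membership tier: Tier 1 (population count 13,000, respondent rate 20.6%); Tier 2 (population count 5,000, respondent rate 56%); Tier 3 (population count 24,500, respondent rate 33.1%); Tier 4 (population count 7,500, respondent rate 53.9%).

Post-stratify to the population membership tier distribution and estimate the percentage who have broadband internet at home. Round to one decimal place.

Weight each group's respondent value by its population share:
  Tier 1: (13,000/50,000) × 20.6 = 5.356
  Tier 2: (5,000/50,000) × 56 = 5.6
  Tier 3: (24,500/50,000) × 33.1 = 16.219
  Tier 4: (7,500/50,000) × 53.9 = 8.085
Post-stratified estimate = 35.26 → 35.3%.

35.3%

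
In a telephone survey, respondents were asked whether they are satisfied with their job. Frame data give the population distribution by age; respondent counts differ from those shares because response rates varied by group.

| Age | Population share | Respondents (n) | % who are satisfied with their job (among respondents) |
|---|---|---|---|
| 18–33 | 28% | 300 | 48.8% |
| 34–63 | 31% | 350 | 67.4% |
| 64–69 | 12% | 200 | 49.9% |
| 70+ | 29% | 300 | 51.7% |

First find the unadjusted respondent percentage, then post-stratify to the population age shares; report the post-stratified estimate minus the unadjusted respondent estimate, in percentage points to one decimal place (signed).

Without adjustment, the pooled respondent share is:
  (300/1150)×48.8 + (350/1150)×67.4 + (200/1150)×49.9 + (300/1150)×51.7 = 55.4087%
Post-stratifying to population shares instead:
  0.28×48.8 + 0.31×67.4 + 0.12×49.9 + 0.29×51.7 = 55.539%
Difference = 55.539 − 55.4087 = 0.1303 pp.

+0.1 percentage points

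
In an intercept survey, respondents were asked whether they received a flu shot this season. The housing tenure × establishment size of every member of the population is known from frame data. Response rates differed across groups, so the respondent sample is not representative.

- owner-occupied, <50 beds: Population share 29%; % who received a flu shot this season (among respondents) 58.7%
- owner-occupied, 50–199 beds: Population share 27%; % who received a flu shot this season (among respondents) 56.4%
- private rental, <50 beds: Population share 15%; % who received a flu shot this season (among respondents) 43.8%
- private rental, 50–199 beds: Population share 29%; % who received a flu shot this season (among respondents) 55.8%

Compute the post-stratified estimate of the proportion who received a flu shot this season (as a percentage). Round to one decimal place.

Each cell contributes population-share × respondent value:
  owner-occupied, <50 beds: 0.29 × 58.7 = 17.023
  owner-occupied, 50–199 beds: 0.27 × 56.4 = 15.228
  private rental, <50 beds: 0.15 × 43.8 = 6.57
  private rental, 50–199 beds: 0.29 × 55.8 = 16.182
Post-stratified estimate = 55.003 → 55.0%.

55.0%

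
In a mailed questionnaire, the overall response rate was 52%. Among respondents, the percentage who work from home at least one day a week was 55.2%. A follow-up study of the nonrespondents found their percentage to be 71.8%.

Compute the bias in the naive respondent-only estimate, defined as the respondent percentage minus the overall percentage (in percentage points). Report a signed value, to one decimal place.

-8.0 percentage points

Nonresponse fraction = 1 − 0.52 = 0.48.
Bias = (nonresponse fraction) × (respondent percentage − nonrespondent percentage)
     = 0.48 × (55.2 − 71.8) = 0.48 × -16.6 = -7.968.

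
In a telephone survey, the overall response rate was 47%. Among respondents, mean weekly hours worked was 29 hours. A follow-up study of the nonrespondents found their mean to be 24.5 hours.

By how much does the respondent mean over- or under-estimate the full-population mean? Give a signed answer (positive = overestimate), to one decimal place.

Nonresponse fraction = 1 − 0.47 = 0.53.
Bias = (nonresponse fraction) × (respondent mean − nonrespondent mean)
     = 0.53 × (29 − 24.5) = 0.53 × 4.5 = 2.385.

+2.4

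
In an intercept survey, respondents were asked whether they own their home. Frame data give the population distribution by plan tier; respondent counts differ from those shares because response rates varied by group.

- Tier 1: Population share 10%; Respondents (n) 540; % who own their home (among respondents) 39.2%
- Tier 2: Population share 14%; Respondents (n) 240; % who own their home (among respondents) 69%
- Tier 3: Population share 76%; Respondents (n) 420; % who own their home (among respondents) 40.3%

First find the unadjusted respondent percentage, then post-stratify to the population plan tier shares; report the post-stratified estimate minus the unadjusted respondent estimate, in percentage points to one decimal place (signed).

-1.3 percentage points

Naive respondent-only estimate (weights = respondent counts):
  (540/1200)×39.2 + (240/1200)×69 + (420/1200)×40.3 = 45.545%
Post-stratified estimate weights by population shares:
  0.1×39.2 + 0.14×69 + 0.76×40.3 = 44.208%
Difference = 44.208 − 45.545 = -1.337 pp.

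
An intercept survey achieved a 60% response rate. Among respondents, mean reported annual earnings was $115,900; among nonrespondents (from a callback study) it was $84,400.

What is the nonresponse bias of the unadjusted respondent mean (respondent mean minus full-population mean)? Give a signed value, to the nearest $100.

+$12,600

Nonresponse fraction = 1 − 0.6 = 0.4.
Bias = (nonresponse fraction) × (respondent mean − nonrespondent mean)
     = 0.4 × (115,900 − 84,400) = 0.4 × 31,500 = 12,600.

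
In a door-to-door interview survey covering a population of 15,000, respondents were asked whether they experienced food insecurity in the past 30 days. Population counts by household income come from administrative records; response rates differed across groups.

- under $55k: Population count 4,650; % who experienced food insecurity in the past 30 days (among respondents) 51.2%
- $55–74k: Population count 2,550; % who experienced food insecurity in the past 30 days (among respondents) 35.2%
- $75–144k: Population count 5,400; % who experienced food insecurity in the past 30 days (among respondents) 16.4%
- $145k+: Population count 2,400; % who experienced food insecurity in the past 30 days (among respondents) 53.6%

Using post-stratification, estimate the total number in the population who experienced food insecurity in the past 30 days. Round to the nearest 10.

Apply each group's respondent rate to its population count:
  under $55k: 4,650 × 51.2% = 2380.8
  $55–74k: 2,550 × 35.2% = 897.6
  $75–144k: 5,400 × 16.4% = 885.6
  $145k+: 2,400 × 53.6% = 1286.4
Estimated total = 5450.4 → 5,450.

5,450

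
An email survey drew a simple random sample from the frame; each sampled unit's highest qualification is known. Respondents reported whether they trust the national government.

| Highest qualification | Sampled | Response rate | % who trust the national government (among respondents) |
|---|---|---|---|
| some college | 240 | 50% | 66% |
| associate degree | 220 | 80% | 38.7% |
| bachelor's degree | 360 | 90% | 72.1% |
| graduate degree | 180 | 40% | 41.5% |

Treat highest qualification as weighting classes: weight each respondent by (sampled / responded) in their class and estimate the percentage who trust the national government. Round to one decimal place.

Inverse-response-rate weighting restores each class to its sampled count, so class totals weight by n_sampled:
  some college: 240 × 66 = 15,840
  associate degree: 220 × 38.7 = 8514
  bachelor's degree: 360 × 72.1 = 25956
  graduate degree: 180 × 41.5 = 7470
Adjusted estimate = 57,780 / 1,000 = 57.78 → 57.8%.

57.8%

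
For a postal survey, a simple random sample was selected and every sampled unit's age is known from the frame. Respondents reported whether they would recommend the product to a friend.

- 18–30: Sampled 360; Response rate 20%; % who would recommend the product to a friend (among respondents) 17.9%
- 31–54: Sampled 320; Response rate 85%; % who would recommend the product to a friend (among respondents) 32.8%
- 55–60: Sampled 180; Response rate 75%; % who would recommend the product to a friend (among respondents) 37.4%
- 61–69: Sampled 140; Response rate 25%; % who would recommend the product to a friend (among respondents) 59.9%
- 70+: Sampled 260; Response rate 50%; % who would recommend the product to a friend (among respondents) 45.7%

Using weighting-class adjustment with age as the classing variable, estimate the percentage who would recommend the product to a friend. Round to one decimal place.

Inverse-response-rate weighting restores each class to its sampled count, so class totals weight by n_sampled:
  18–30: 360 × 17.9 = 6444
  31–54: 320 × 32.8 = 10,496
  55–60: 180 × 37.4 = 6732
  61–69: 140 × 59.9 = 8386
  70+: 260 × 45.7 = 11,882
Adjusted estimate = 43,940 / 1,260 = 34.873 → 34.9%.

34.9%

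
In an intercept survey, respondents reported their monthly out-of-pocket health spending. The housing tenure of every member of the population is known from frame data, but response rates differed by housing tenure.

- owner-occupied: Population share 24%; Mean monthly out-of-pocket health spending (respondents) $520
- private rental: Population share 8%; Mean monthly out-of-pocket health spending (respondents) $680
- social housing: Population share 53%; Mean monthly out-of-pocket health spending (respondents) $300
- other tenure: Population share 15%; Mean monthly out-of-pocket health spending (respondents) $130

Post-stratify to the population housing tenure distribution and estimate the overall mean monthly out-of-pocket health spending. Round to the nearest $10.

Reweight to the known housing tenure distribution:
  owner-occupied: 0.24 × 520 = 124.8
  private rental: 0.08 × 680 = 54.4
  social housing: 0.53 × 300 = 159
  other tenure: 0.15 × 130 = 19.5
Post-stratified estimate = 357.7 → $360.

$360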